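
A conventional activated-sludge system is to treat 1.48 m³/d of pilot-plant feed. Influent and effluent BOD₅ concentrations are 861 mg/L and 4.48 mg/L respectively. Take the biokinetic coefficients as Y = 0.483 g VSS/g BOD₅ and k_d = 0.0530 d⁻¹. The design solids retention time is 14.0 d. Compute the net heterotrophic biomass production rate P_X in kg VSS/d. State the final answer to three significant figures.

P_X ≈ 0.351 kg VSS/d

Correct the yield for decay: Y_obs = Y/(1 + k_d θ_c) = 0.483 / (1 + 0.0530 × 14.0) = 0.483 / 1.742 = 0.2773.
Substrate removed = Q·(S₀ − S) = 1.48 m³/d × (861 − 4.48) g/m³ = 1.27×10^3 g/d = 1.268 kg/d.
So the net sludge growth is P_X = 0.2773 × 1.268 = 0.3515 kg VSS/d.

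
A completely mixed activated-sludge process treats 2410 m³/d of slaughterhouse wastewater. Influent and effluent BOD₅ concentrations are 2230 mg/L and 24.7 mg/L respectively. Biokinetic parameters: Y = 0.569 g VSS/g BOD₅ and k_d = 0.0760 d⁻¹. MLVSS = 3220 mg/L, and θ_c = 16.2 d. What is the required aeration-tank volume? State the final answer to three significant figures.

Steady-state biomass mass balance: V·X·(1 + k_d·θ_c) = Y·Q·(S₀ − S)·θ_c, so V = 0.569 × 2410 × (2230 − 24.7) × 16.2 / [3220 × (1 + 0.0760 × 16.2)] = 4.9×10^7 / 7184 = 6819 m³.

V ≈ 6820 m³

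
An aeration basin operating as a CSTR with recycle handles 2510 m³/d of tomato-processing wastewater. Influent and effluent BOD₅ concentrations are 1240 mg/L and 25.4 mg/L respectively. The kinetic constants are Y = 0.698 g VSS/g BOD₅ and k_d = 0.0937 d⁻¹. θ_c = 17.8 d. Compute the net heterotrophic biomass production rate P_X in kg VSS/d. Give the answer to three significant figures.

P_X ≈ 798 kg VSS/d

The observed yield is Y_obs = Y/(1 + k_d·θ_c) = 0.698 / (1 + 0.0937 × 17.8) = 0.698 / 2.668 = 0.2616 g VSS per g BOD₅ removed.
ΔS = 1240 − 25.4 = 1215 mg/L, so the substrate removal rate is 2510 × 1215/1000 = 3049 kg BOD₅/d.
So the net sludge growth is P_X = 0.2616 × 3049 = 797.6 kg VSS/d.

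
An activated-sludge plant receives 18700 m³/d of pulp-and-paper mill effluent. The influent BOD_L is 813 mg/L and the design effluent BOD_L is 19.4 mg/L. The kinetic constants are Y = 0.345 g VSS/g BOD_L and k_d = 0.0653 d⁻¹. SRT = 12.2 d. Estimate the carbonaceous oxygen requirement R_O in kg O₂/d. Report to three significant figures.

R_O ≈ 10800 kg O₂/d

Y_obs = Y / (1 + k_d θ_c) = 0.345 / (1 + 0.0653 × 12.2) = 0.345 / 1.797 = 0.1920.
ΔS = 813 − 19.4 = 793.6 mg/L, so the substrate removal rate is 18700 × 793.6/1000 = 14840 kg BOD_L/d.
P_X = Y_obs·Q·(S₀ − S) = 0.1920 × 14840 = 2850 kg VSS/d.
R_O = Q·(S₀ − S) − 1.42·P_X = 14840 − 1.42 × 2850 = 10794 kg O₂/d.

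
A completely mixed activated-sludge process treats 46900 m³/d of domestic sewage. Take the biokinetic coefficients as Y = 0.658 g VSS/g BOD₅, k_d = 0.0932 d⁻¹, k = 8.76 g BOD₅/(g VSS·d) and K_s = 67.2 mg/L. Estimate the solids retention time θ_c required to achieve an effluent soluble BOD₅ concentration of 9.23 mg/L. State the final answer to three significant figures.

θ_c ≈ 1.66 d

At the target effluent, Y k S/(K_s+S) = 0.658×8.76×9.23/76.43 = 0.6961 d⁻¹.
1/θ_c = 0.6961 − 0.0932 = 0.6029 d⁻¹, so θ_c = 1.659 d.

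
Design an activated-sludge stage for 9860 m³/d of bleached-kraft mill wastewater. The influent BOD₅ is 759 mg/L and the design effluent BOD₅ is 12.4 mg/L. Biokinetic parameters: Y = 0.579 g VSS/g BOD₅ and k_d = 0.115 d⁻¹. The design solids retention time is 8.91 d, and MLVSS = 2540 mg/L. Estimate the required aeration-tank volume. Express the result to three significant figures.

Rearranging the biomass balance for a CMAS with decay, V = Y·Q·ΔS·θ_c / [X·(1+k_d θ_c)] = 0.579 × 9860 × (759 − 12.4) × 8.91 / [2540 × (1 + 0.115 × 8.91)] = 3.8×10^7 / 5143 = 7385 m³.

V ≈ 7380 m³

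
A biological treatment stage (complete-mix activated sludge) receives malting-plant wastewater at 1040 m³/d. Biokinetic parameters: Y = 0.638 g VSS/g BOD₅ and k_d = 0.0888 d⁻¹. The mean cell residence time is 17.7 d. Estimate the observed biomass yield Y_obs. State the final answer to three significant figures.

Observed yield with endogenous decay: Y_obs = Y / (1 + k_d·θ_c) = 0.638 / (1 + 0.0888 × 17.7) = 0.638 / 2.572 = 0.2481 g VSS/g BOD₅.

Y_obs ≈ 0.248 g VSS/g BOD₅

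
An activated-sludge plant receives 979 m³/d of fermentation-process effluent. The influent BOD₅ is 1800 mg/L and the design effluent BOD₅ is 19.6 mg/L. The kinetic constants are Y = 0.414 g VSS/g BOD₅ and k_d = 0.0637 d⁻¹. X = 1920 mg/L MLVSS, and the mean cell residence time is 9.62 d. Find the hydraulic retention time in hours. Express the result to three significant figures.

Steady-state biomass mass balance: V·X·(1 + k_d·θ_c) = Y·Q·(S₀ − S)·θ_c, so V = 0.414 × 979 × (1800 − 19.6) × 9.62 / [1920 × (1 + 0.0637 × 9.62)] = 6.94×10^6 / 3097 = 2242 m³.
HRT = V/Q = 2242 m³ / 979 m³·d⁻¹ = 2.290 d × 24 = 54.96 h.

τ ≈ 55.0 h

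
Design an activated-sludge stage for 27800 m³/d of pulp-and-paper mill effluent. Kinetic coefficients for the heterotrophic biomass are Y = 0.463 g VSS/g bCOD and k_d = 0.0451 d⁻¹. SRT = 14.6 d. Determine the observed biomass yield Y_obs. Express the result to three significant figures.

Correct the yield for decay: Y_obs = Y/(1 + k_d θ_c) = 0.463 / (1 + 0.0451 × 14.6) = 0.463 / 1.658 = 0.2792.

Y_obs ≈ 0.279 g VSS/g bCOD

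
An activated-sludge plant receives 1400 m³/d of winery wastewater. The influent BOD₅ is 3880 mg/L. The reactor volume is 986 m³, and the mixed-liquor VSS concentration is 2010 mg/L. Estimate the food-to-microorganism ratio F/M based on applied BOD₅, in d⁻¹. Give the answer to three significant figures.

F/M ≈ 2.74 d⁻¹

F/M = applied load / biomass = Q·S₀/(V·X) = 1400 × 3880 / (986.0 × 2010) = 2.741 d⁻¹.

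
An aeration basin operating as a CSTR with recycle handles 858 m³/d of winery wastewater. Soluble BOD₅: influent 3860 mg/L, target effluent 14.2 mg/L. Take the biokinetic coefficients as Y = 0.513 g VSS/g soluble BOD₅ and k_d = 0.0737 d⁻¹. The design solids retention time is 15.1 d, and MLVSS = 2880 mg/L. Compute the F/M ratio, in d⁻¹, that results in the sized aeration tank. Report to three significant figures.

F/M ≈ 0.274 d⁻¹

From the SRT design equation V = Y Q (S₀−S) θ_c / [X (1 + k_d θ_c)] = 0.513 × 858 × (3860 − 14.2) × 15.1 / [2880 × (1 + 0.0737 × 15.1)] = 2.56×10^7 / 6085 = 4201 m³.
F/M = applied load / biomass = Q·S₀/(V·X) = 858 × 3860 / (4201 × 2880) = 0.2738 d⁻¹.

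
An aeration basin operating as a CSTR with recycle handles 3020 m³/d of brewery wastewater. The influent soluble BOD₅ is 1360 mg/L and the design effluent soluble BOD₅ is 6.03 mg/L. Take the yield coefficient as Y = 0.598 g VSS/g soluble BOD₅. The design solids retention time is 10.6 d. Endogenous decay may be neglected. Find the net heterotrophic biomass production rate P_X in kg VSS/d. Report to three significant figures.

Since k_d ≈ 0, Y_obs = Y = 0.598 g VSS/g soluble BOD₅.
ΔS = 1360 − 6.03 = 1354 mg/L, so the substrate removal rate is 3020 × 1354/1000 = 4089 kg soluble BOD₅/d.
Biomass produced: P_X = Y_obs·Q·ΔS = 0.5980 × 4089 ≈ 2445 kg VSS/d.

P_X ≈ 2450 kg VSS/d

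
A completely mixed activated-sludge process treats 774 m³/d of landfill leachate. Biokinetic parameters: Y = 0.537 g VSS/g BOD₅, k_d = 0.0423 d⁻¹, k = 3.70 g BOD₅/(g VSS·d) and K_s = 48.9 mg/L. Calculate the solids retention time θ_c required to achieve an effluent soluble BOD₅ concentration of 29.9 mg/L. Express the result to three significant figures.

At the target effluent, Y k S/(K_s+S) = 0.537×3.70×29.9/78.80 = 0.7539 d⁻¹.
1/θ_c = 0.7539 − 0.0423 = 0.7116 d⁻¹, so θ_c = 1.405 d.

θ_c ≈ 1.41 d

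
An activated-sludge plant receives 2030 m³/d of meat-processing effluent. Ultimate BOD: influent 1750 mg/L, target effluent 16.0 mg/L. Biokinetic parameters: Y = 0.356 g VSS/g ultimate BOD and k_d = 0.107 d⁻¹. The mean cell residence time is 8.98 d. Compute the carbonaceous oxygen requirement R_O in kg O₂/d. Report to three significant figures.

Observed yield with endogenous decay: Y_obs = Y / (1 + k_d·θ_c) = 0.356 / (1 + 0.107 × 8.98) = 0.356 / 1.961 = 0.1816 g VSS/g ultimate BOD.
ΔS = 1750 − 16.0 = 1734 mg/L, so the substrate removal rate is 2030 × 1734/1000 = 3520 kg ultimate BOD/d.
Biomass synthesised: P_X = Y_obs × 3520 = 639.1 kg VSS/d.
Carbonaceous O₂ demand = substrate oxidised − cell-mass equivalent = 3520 − 1.42 × 639.1 = 2613 kg O₂/d.

R_O ≈ 2610 kg O₂/d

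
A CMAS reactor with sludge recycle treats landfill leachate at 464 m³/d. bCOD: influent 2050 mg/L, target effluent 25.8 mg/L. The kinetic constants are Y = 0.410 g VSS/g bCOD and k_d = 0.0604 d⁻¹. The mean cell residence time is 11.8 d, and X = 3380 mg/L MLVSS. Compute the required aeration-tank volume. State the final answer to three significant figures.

V ≈ 785 m³

Steady-state biomass mass balance: V·X·(1 + k_d·θ_c) = Y·Q·(S₀ − S)·θ_c, so V = 0.410 × 464 × (2050 − 25.8) × 11.8 / [3380 × (1 + 0.0604 × 11.8)] = 4.54×10^6 / 5789 = 784.9 m³.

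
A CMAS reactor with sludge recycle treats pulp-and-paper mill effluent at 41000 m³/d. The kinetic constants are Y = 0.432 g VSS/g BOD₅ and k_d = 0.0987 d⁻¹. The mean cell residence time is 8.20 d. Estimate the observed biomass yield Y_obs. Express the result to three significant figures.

Y_obs ≈ 0.239 g VSS/g BOD₅

Correct the yield for decay: Y_obs = Y/(1 + k_d θ_c) = 0.432 / (1 + 0.0987 × 8.20) = 0.432 / 1.809 = 0.2388.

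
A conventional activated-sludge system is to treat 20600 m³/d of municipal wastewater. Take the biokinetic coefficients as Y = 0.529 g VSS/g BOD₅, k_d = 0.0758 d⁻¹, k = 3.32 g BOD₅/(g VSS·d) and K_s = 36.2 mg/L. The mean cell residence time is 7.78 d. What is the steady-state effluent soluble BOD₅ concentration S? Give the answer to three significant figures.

S ≈ 4.77 mg/L

For a completely mixed reactor with recycle the Lawrence–McCarty relation gives S = K_s·(1 + k_d·θ_c) / [θ_c·(Y·k − k_d) − 1] = 36.2 × (1 + 0.0758 × 7.78) / [7.78 × (0.529 × 3.32 − 0.0758) − 1] = 57.55 / 12.07 = 4.766 mg/L.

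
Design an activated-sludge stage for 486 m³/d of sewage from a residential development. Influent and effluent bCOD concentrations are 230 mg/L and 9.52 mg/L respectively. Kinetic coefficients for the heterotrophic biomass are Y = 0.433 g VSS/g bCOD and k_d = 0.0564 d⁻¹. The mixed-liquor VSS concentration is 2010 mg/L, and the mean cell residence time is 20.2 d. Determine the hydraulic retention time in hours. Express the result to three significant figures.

τ ≈ 10.8 h

From the SRT design equation V = Y Q (S₀−S) θ_c / [X (1 + k_d θ_c)] = 0.433 × 486 × (230 − 9.52) × 20.2 / [2010 × (1 + 0.0564 × 20.2)] = 9.37×10^5 / 4300 = 218.0 m³.
τ = V/Q = 218.0/486 = 0.4485 d, or 10.76 h.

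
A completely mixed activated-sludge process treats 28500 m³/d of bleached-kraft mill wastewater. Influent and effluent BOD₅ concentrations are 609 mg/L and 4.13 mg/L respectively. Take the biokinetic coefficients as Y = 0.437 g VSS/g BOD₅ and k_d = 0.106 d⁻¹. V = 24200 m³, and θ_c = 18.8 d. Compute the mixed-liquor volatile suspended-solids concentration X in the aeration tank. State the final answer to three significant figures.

Solving the biomass balance for X: X = Y Q (S₀−S) θ_c / [V (1+k_d θ_c)] = 0.437 × 28500 × (609 − 4.13) × 18.8 / [24200 × (1 + 0.106 × 18.8)] = 1955 mg/L.

X ≈ 1960 mg/L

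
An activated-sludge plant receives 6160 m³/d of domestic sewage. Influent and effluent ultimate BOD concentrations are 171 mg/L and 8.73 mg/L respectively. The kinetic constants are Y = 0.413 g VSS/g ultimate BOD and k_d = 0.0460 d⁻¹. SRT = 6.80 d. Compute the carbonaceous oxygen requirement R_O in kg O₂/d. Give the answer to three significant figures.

Correct the yield for decay: Y_obs = Y/(1 + k_d θ_c) = 0.413 / (1 + 0.0460 × 6.80) = 0.413 / 1.313 = 0.3146.
Q·(S₀ − S) = 6160 × (171 − 8.73) × 10⁻³ = 999.6 kg/d removed.
Net sludge production P_X = 0.3146 × 999.6 = 314.5 kg VSS/d.
R_O = Q·ΔS − 1.42 P_X = 999.6 − 446.5 = 553.0 kg O₂/d.

R_O ≈ 553 kg O₂/d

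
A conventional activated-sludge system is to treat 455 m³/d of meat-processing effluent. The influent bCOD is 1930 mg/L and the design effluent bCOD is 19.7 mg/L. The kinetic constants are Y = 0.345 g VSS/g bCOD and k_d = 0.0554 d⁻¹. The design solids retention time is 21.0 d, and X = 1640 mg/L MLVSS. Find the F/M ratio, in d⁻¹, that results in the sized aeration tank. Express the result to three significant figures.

F/M ≈ 0.302 d⁻¹

From the SRT design equation V = Y Q (S₀−S) θ_c / [X (1 + k_d θ_c)] = 0.345 × 455 × (1930 − 19.7) × 21.0 / [1640 × (1 + 0.0554 × 21.0)] = 6.3×10^6 / 3548 = 1775 m³.
F/M = applied load / biomass = Q·S₀/(V·X) = 455 × 1930 / (1775 × 1640) = 0.3017 d⁻¹.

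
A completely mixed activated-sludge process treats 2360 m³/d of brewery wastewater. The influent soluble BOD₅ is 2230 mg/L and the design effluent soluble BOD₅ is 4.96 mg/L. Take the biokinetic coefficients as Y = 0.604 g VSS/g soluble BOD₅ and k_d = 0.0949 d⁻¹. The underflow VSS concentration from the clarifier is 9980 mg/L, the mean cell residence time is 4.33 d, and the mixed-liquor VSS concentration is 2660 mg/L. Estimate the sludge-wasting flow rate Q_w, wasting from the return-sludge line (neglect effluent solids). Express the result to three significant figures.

From the SRT design equation V = Y Q (S₀−S) θ_c / [X (1 + k_d θ_c)] = 0.604 × 2360 × (2230 − 4.96) × 4.33 / [2660 × (1 + 0.0949 × 4.33)] = 1.37×10^7 / 3753 = 3659 m³.
θ_c = V·X/(Q_w·X_r) when wasting from the recycle, so Q_w = V·X/(θ_c·X_r) = 3659 × 2660 / (4.33 × 9980) = 225.2 m³/d.

Q_w ≈ 225 m³/d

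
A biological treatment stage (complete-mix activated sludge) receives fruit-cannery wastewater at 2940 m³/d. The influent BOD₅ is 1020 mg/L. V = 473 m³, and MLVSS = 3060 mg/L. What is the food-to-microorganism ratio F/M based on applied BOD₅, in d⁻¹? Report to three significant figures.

F/M = applied load / biomass = Q·S₀/(V·X) = 2940 × 1020 / (473.0 × 3060) = 2.072 d⁻¹.

F/M ≈ 2.07 d⁻¹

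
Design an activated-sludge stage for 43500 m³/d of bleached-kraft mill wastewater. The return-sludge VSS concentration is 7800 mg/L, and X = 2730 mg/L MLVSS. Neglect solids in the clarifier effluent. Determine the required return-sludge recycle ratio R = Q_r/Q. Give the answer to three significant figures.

Solids balance on the clarifier gives (1+R)X = R·X_r, so R = X/(X_r − X) = 2730 / (7800 − 2730) = 0.5385.

R ≈ 0.538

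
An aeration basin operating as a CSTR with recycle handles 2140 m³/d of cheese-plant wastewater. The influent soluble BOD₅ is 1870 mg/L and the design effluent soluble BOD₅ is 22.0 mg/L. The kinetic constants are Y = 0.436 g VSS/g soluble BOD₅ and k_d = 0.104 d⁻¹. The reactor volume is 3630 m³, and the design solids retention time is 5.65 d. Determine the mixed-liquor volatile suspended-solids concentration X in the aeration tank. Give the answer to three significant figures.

X = Y·Q·ΔS·θ_c / [V·(1 + k_d θ_c)] = 0.436 × 2140 × (1870 − 22.0) × 5.65 / [3630 × (1 + 0.104 × 5.65)] = 1690 mg/L.

X ≈ 1690 mg/L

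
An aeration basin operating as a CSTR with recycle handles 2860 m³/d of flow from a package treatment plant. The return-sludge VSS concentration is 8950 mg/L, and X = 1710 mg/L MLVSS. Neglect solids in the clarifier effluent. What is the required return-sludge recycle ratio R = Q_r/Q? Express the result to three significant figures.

R ≈ 0.236

R = Q_r/Q = X/(X_r − X) = 1710 / (8950 − 1710) = 0.2362.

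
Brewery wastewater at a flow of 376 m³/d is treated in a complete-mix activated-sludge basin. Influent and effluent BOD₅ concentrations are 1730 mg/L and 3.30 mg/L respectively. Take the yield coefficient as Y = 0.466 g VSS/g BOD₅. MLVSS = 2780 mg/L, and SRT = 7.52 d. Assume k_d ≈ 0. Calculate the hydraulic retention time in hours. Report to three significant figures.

τ ≈ 52.2 h

V·X = Y·Q·ΔS·θ_c gives V = 0.466 × 376 × (1730 − 3.30) × 7.52 / 2780 = 818.4 m³.
τ = V/Q = 818.4/376 = 2.177 d, or 52.24 h.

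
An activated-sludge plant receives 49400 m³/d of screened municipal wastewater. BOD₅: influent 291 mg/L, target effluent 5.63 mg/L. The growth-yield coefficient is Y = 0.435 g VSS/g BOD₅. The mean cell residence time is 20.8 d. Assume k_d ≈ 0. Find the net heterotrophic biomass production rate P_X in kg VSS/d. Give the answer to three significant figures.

No decay correction is needed, so Y_obs = Y = 0.435.
ΔS = 291 − 5.63 = 285.4 mg/L, so the substrate removal rate is 49400 × 285.4/1000 = 14097 kg BOD₅/d.
So the net sludge growth is P_X = 0.4350 × 14097 = 6132 kg VSS/d.

P_X ≈ 6130 kg VSS/d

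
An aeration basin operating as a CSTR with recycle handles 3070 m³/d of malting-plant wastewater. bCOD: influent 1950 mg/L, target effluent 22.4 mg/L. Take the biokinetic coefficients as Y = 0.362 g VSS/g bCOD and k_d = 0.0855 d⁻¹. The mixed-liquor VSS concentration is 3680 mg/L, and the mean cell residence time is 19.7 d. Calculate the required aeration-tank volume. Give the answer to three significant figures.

V ≈ 4270 m³

From the SRT design equation V = Y Q (S₀−S) θ_c / [X (1 + k_d θ_c)] = 0.362 × 3070 × (1950 − 22.4) × 19.7 / [3680 × (1 + 0.0855 × 19.7)] = 4.22×10^7 / 9878 = 4272 m³.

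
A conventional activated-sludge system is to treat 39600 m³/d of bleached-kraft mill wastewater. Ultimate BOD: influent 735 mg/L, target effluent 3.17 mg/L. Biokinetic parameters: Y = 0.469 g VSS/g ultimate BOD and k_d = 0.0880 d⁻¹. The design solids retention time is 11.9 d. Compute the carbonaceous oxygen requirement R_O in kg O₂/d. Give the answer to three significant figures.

R_O ≈ 19600 kg O₂/d

The observed yield is Y_obs = Y/(1 + k_d·θ_c) = 0.469 / (1 + 0.0880 × 11.9) = 0.469 / 2.047 = 0.2291 g VSS per g ultimate BOD removed.
Q·(S₀ − S) = 39600 × (735 − 3.17) × 10⁻³ = 28980 kg/d removed.
Net sludge production P_X = 0.2291 × 28980 = 6639 kg VSS/d.
R_O = Q·ΔS − 1.42 P_X = 28980 − 9428 = 19553 kg O₂/d.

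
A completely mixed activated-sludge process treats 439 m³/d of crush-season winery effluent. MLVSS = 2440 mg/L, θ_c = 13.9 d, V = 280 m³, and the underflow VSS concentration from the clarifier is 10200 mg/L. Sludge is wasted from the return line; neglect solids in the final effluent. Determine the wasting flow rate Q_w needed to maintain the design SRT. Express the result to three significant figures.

Q_w = (V·X)/(θ_c X_r) = 280.0 × 2440 / (13.9 × 10200) = 4.819 m³/d.

Q_w ≈ 4.82 m³/d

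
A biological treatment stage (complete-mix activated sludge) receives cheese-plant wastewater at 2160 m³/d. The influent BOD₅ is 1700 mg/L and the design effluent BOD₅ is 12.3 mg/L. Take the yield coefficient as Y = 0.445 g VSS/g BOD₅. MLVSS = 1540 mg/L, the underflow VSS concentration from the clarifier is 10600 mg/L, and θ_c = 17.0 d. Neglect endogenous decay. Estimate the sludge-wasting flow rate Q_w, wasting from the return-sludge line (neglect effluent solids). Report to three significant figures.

Q_w ≈ 153 m³/d

V·X = Y·Q·ΔS·θ_c gives V = 0.445 × 2160 × (1700 − 12.3) × 17.0 / 1540 = 17908 m³.
Wasting from the return line (neglecting effluent solids): Q_w = V·X / (θ_c·X_r) = 17908 × 1540 / (17.0 × 10600) = 153.0 m³/d.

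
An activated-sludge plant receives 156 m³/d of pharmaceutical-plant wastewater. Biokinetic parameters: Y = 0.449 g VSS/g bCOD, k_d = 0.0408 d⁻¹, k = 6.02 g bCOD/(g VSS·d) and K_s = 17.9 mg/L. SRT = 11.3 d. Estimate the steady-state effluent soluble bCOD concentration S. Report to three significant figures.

For a completely mixed reactor with recycle the Lawrence–McCarty relation gives S = K_s·(1 + k_d·θ_c) / [θ_c·(Y·k − k_d) − 1] = 17.9 × (1 + 0.0408 × 11.3) / [11.3 × (0.449 × 6.02 − 0.0408) − 1] = 26.15 / 29.08 = 0.8993 mg/L.

S ≈ 0.899 mg/L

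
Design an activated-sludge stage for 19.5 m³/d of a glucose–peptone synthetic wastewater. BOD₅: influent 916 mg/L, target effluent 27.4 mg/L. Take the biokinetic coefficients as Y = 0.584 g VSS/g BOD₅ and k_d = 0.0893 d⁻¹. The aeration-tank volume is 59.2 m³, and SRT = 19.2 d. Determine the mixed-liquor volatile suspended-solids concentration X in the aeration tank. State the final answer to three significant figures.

From V·X·(1 + k_d·θ_c) = Y·Q·(S₀ − S)·θ_c: X = 0.584 × 19.5 × (916 − 27.4) × 19.2 / [59.2 × (1 + 0.0893 × 19.2)] = 1209 mg/L.

X ≈ 1210 mg/L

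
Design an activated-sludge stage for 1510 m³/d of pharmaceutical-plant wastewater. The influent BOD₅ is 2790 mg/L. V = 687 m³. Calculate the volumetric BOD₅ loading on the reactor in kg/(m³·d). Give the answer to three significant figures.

L_v ≈ 6.13 kg BOD₅/(m³·d)

Applied BOD₅ load per unit volume = Q·S₀/V = (1510 × 2790/1000)/687.0 = 6.132 kg BOD₅·m⁻³·d⁻¹.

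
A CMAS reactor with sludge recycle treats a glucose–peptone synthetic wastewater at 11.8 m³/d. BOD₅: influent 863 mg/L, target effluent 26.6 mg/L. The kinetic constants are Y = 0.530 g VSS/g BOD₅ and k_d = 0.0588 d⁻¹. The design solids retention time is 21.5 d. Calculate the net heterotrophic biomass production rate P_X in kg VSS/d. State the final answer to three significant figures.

Observed yield with endogenous decay: Y_obs = Y / (1 + k_d·θ_c) = 0.530 / (1 + 0.0588 × 21.5) = 0.530 / 2.264 = 0.2341 g VSS/g BOD₅.
ΔS = 863 − 26.6 = 836.4 mg/L, so the substrate removal rate is 11.8 × 836.4/1000 = 9.870 kg BOD₅/d.
Net biomass production P_X = Y_obs × Q·(S₀ − S) = 0.2341 × 9.870 = 2.310 kg VSS/d.

P_X ≈ 2.31 kg VSS/d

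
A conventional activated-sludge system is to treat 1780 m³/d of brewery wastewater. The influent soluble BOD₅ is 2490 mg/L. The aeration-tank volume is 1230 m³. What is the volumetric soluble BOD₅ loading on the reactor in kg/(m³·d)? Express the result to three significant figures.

L_v ≈ 3.60 kg soluble BOD₅/(m³·d)

Volumetric loading L_v = Q·S₀ / V = 1780 × 2490 g/m³ / 1230 m³ = 3603 g/(m³·d) = 3.603 kg soluble BOD₅/(m³·d).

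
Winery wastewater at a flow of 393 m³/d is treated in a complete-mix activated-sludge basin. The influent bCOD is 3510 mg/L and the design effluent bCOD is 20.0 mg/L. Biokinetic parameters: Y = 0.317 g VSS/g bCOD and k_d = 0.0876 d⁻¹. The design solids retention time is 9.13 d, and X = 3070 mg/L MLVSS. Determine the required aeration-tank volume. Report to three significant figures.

From the SRT design equation V = Y Q (S₀−S) θ_c / [X (1 + k_d θ_c)] = 0.317 × 393 × (3510 − 20.0) × 9.13 / [3070 × (1 + 0.0876 × 9.13)] = 3.97×10^6 / 5525 = 718.4 m³.

V ≈ 718 m³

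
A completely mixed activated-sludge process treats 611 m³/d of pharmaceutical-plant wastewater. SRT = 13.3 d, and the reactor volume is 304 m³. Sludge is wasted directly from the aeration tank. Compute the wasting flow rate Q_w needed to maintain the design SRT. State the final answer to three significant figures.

Q_w ≈ 22.9 m³/d

With mixed-liquor wasting, θ_c = V/Q_w, so Q_w = V/θ_c = 304.0/13.3 = 22.86 m³/d.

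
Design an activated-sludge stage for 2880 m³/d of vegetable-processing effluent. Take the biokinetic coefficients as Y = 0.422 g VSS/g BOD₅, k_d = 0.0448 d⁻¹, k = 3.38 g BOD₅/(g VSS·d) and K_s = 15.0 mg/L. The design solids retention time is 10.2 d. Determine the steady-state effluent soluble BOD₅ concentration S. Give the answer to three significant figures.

S ≈ 1.67 mg/L

From the Monod/SRT balance for a CMAS, S = K_s·(1+k_d θ_c)/[θ_c·(Y k − k_d) − 1] = 15.0 × (1 + 0.0448 × 10.2) / [10.2 × (0.422 × 3.38 − 0.0448) − 1] = 21.85 / 13.09 = 1.669 mg/L.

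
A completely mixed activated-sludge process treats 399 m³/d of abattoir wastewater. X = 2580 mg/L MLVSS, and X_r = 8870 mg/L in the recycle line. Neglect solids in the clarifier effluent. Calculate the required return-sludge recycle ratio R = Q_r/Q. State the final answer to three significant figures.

R = Q_r/Q = X/(X_r − X) = 2580 / (8870 − 2580) = 0.4102.

R ≈ 0.410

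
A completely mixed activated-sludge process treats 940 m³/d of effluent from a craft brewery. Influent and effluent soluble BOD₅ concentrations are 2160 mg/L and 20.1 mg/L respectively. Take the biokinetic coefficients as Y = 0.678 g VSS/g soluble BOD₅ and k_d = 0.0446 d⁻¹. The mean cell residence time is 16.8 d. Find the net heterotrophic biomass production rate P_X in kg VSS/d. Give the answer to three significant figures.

P_X ≈ 780 kg VSS/d

The observed yield is Y_obs = Y/(1 + k_d·θ_c) = 0.678 / (1 + 0.0446 × 16.8) = 0.678 / 1.749 = 0.3876 g VSS per g soluble BOD₅ removed.
Mass of soluble BOD₅ removed per day: Q(S₀ − S) = 940 × 2140 g/m³ = 2012 kg/d.
Biomass produced: P_X = Y_obs·Q·ΔS = 0.3876 × 2012 ≈ 779.6 kg VSS/d.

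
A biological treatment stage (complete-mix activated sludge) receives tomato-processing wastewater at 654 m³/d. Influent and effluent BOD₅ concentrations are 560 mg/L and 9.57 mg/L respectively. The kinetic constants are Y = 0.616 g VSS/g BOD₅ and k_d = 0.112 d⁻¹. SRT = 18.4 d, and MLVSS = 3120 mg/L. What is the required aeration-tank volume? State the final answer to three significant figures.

From the SRT design equation V = Y Q (S₀−S) θ_c / [X (1 + k_d θ_c)] = 0.616 × 654 × (560 − 9.57) × 18.4 / [3120 × (1 + 0.112 × 18.4)] = 4.08×10^6 / 9550 = 427.3 m³.

V ≈ 427 m³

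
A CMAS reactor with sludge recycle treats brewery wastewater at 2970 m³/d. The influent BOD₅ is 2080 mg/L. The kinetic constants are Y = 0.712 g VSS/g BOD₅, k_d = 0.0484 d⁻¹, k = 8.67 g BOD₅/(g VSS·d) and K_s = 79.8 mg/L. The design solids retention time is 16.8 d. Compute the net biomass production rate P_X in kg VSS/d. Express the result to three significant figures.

P_X ≈ 2420 kg VSS/d

For a completely mixed reactor with recycle the Lawrence–McCarty relation gives S = K_s·(1 + k_d·θ_c) / [θ_c·(Y·k − k_d) − 1] = 79.8 × (1 + 0.0484 × 16.8) / [16.8 × (0.712 × 8.67 − 0.0484) − 1] = 144.7 / 101.9 = 1.420 mg/L.
Observed yield with endogenous decay: Y_obs = Y / (1 + k_d·θ_c) = 0.712 / (1 + 0.0484 × 16.8) = 0.712 / 1.813 = 0.3927 g VSS/g BOD₅.
Substrate removed = Q·(S₀ − S) = 2970 m³/d × (2080 − 1.42) g/m³ = 6.17×10^6 g/d = 6173 kg/d.
Net biomass production P_X = Y_obs × Q·(S₀ − S) = 0.3927 × 6173 = 2424 kg VSS/d.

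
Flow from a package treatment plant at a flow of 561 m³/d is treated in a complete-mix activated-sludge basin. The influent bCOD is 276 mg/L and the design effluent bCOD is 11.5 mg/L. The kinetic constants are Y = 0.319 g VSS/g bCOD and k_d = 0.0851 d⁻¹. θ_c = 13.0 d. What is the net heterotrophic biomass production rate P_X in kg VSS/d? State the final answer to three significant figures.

The observed yield is Y_obs = Y/(1 + k_d·θ_c) = 0.319 / (1 + 0.0851 × 13.0) = 0.319 / 2.106 = 0.1515 g VSS per g bCOD removed.
Mass of bCOD removed per day: Q(S₀ − S) = 561 × 264.5 g/m³ = 148.4 kg/d.
P_X = Y_obs · Q(S₀ − S) = 0.1515 × 148.4 = 22.47 kg VSS/d.

P_X ≈ 22.5 kg VSS/d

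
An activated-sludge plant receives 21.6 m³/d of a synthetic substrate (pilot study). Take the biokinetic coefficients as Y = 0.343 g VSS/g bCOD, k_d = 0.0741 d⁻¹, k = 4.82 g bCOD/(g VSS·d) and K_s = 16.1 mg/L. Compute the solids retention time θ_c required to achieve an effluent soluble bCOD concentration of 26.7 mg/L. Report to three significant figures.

θ_c ≈ 1.04 d

Specific growth rate at S = 26.7 mg/L: μ = YkS/(K_s+S) = 0.343·4.82·26.7/(16.1+26.7) = 1.031 d⁻¹.
Then 1/θ_c = μ − k_d = 1.031 − 0.0741 = 0.9573 d⁻¹, giving θ_c = 1.045 d.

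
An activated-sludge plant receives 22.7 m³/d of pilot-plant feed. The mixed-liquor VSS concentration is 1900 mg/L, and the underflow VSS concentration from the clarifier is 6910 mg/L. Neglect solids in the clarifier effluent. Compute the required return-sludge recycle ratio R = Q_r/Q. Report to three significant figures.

R ≈ 0.379

Solids balance on the clarifier gives (1+R)X = R·X_r, so R = X/(X_r − X) = 1900 / (6910 − 1900) = 0.3792.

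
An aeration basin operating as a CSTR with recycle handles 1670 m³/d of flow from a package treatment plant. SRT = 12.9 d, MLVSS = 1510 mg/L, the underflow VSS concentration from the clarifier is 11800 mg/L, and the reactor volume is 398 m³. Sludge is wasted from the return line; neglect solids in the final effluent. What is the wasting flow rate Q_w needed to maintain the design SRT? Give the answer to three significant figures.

Q_w ≈ 3.95 m³/d

Wasting from the return line (neglecting effluent solids): Q_w = V·X / (θ_c·X_r) = 398.0 × 1510 / (12.9 × 11800) = 3.948 m³/d.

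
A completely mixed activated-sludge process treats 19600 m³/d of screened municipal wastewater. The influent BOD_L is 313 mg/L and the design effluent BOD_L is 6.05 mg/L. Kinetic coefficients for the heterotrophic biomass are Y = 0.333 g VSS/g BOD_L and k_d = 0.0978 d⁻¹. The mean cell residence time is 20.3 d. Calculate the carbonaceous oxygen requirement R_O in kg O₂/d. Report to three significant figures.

R_O ≈ 5060 kg O₂/d

Correct the yield for decay: Y_obs = Y/(1 + k_d θ_c) = 0.333 / (1 + 0.0978 × 20.3) = 0.333 / 2.985 = 0.1115.
Substrate removed = Q·(S₀ − S) = 19600 m³/d × (313 − 6.05) g/m³ = 6.02×10^6 g/d = 6016 kg/d.
Net sludge production P_X = 0.1115 × 6016 = 671.1 kg VSS/d.
R_O = Q·ΔS − 1.42 P_X = 6016 − 952.9 = 5063 kg O₂/d.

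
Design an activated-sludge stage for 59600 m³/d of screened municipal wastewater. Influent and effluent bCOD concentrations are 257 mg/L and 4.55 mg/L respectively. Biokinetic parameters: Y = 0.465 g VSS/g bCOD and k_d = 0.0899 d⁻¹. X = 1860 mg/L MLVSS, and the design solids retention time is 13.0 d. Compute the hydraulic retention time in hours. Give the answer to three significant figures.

τ ≈ 9.08 h

From the SRT design equation V = Y Q (S₀−S) θ_c / [X (1 + k_d θ_c)] = 0.465 × 59600 × (257 − 4.55) × 13.0 / [1860 × (1 + 0.0899 × 13.0)] = 9.1×10^7 / 4034 = 22548 m³.
HRT = V/Q = 22548 m³ / 59600 m³·d⁻¹ = 0.3783 d × 24 = 9.080 h.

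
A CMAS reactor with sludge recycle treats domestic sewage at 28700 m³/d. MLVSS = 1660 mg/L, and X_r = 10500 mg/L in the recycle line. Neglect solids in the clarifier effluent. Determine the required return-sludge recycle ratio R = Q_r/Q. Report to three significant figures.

R ≈ 0.188

Mass balance around the secondary clarifier (neglecting effluent solids): R = X / (X_r − X) = 1660 / (10500 − 1660) = 0.1878.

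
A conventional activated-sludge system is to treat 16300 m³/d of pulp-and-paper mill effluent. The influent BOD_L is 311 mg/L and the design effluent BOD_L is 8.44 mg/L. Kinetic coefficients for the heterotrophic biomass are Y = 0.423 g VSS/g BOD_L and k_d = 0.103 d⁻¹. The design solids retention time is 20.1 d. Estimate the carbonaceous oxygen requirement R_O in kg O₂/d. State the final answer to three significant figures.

Observed yield with endogenous decay: Y_obs = Y / (1 + k_d·θ_c) = 0.423 / (1 + 0.103 × 20.1) = 0.423 / 3.070 = 0.1378 g VSS/g BOD_L.
Mass of BOD_L removed per day: Q(S₀ − S) = 16300 × 302.6 g/m³ = 4932 kg/d.
P_X = Y_obs·Q·(S₀ − S) = 0.1378 × 4932 = 679.5 kg VSS/d.
R_O = Q·(S₀ − S) − 1.42·P_X = 4932 − 1.42 × 679.5 = 3967 kg O₂/d.

R_O ≈ 3970 kg O₂/d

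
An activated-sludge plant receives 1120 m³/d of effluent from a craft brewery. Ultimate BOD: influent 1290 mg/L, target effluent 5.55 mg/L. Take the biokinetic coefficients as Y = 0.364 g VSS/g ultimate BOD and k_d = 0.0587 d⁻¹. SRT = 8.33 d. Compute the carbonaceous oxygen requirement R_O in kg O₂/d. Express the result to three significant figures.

Observed yield with endogenous decay: Y_obs = Y / (1 + k_d·θ_c) = 0.364 / (1 + 0.0587 × 8.33) = 0.364 / 1.489 = 0.2445 g VSS/g ultimate BOD.
Substrate removed = Q·(S₀ − S) = 1120 m³/d × (1290 − 5.55) g/m³ = 1.44×10^6 g/d = 1439 kg/d.
P_X = Y_obs·Q·(S₀ − S) = 0.2445 × 1439 = 351.7 kg VSS/d.
R_O = Q·(S₀ − S) − 1.42·P_X = 1439 − 1.42 × 351.7 = 939.2 kg O₂/d.

R_O ≈ 939 kg O₂/d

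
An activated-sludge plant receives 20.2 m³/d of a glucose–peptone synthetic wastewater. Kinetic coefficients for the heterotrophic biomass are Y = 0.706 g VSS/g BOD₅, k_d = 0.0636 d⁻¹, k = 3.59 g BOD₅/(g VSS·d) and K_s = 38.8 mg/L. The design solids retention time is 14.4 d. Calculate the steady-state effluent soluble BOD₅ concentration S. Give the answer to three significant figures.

S ≈ 2.15 mg/L

Effluent substrate depends only on kinetics and SRT: S = K_s(1 + k_d θ_c) / [θ_c(Yk − k_d) − 1] = 38.8 × (1 + 0.0636 × 14.4) / [14.4 × (0.706 × 3.59 − 0.0636) − 1] = 74.33 / 34.58 = 2.150 mg/L.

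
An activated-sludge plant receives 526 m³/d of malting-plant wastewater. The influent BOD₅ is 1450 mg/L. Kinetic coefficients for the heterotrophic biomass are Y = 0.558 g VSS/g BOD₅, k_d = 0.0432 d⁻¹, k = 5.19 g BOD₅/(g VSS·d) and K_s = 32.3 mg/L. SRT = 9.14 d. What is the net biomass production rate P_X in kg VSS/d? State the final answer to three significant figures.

For a completely mixed reactor with recycle the Lawrence–McCarty relation gives S = K_s·(1 + k_d·θ_c) / [θ_c·(Y·k − k_d) − 1] = 32.3 × (1 + 0.0432 × 9.14) / [9.14 × (0.558 × 5.19 − 0.0432) − 1] = 45.05 / 25.07 = 1.797 mg/L.
Y_obs = Y / (1 + k_d θ_c) = 0.558 / (1 + 0.0432 × 9.14) = 0.558 / 1.395 = 0.4000.
Mass of BOD₅ removed per day: Q(S₀ − S) = 526 × 1448 g/m³ = 761.8 kg/d.
P_X = Y_obs · Q(S₀ − S) = 0.4000 × 761.8 = 304.7 kg VSS/d.

P_X ≈ 305 kg VSS/d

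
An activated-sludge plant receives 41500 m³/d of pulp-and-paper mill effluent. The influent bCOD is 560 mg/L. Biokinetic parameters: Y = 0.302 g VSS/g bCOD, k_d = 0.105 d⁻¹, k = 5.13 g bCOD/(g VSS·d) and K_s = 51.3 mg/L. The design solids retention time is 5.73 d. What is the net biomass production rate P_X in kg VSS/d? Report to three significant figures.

From the Monod/SRT balance for a CMAS, S = K_s·(1+k_d θ_c)/[θ_c·(Y k − k_d) − 1] = 51.3 × (1 + 0.105 × 5.73) / [5.73 × (0.302 × 5.13 − 0.105) − 1] = 82.16 / 7.276 = 11.29 mg/L.
Correct the yield for decay: Y_obs = Y/(1 + k_d θ_c) = 0.302 / (1 + 0.105 × 5.73) = 0.302 / 1.602 = 0.1886.
ΔS = 560 − 11.3 = 548.7 mg/L, so the substrate removal rate is 41500 × 548.7/1000 = 22771 kg bCOD/d.
P_X = Y_obs · Q(S₀ − S) = 0.1886 × 22771 = 4294 kg VSS/d.

P_X ≈ 4290 kg VSS/d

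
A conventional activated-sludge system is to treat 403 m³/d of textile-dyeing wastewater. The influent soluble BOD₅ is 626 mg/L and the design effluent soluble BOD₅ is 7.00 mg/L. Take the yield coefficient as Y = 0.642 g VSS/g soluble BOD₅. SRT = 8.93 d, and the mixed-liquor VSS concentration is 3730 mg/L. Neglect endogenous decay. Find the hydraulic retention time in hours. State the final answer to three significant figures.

V·X = Y·Q·ΔS·θ_c gives V = 0.642 × 403 × (626 − 7.00) × 8.93 / 3730 = 383.4 m³.
HRT = V/Q = 383.4 m³ / 403 m³·d⁻¹ = 0.9514 d × 24 = 22.83 h.

τ ≈ 22.8 h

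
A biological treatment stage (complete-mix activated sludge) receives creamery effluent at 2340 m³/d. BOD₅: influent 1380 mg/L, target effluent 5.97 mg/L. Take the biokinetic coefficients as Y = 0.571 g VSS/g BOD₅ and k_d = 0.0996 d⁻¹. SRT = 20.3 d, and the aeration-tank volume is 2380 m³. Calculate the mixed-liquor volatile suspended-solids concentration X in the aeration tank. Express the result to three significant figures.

X ≈ 5180 mg/L

X = Y·Q·ΔS·θ_c / [V·(1 + k_d θ_c)] = 0.571 × 2340 × (1380 − 5.97) × 20.3 / [2380 × (1 + 0.0996 × 20.3)] = 5182 mg/L.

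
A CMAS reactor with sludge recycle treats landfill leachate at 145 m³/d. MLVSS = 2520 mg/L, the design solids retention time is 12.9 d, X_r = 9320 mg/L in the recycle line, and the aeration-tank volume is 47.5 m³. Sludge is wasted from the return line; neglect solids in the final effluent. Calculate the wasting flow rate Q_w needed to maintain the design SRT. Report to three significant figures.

Wasting from the return line (neglecting effluent solids): Q_w = V·X / (θ_c·X_r) = 47.50 × 2520 / (12.9 × 9320) = 0.9956 m³/d.

Q_w ≈ 0.996 m³/d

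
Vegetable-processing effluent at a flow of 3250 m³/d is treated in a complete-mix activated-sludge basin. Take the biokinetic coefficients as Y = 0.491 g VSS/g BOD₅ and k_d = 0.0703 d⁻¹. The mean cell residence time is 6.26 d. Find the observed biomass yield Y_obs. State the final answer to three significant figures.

The observed yield is Y_obs = Y/(1 + k_d·θ_c) = 0.491 / (1 + 0.0703 × 6.26) = 0.491 / 1.440 = 0.3410 g VSS per g BOD₅ removed.

Y_obs ≈ 0.341 g VSS/g BOD₅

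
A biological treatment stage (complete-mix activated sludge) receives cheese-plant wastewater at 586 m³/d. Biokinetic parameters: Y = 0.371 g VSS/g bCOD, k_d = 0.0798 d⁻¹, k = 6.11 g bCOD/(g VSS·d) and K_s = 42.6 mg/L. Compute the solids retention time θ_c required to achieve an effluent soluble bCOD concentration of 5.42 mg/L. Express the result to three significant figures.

θ_c ≈ 5.68 d

Specific growth rate at S = 5.42 mg/L: μ = YkS/(K_s+S) = 0.371·6.11·5.42/(42.6+5.42) = 0.2559 d⁻¹.
θ_c = 1/(μ − k_d) = 1/(0.2559 − 0.0798) = 1/0.1761 = 5.680 d.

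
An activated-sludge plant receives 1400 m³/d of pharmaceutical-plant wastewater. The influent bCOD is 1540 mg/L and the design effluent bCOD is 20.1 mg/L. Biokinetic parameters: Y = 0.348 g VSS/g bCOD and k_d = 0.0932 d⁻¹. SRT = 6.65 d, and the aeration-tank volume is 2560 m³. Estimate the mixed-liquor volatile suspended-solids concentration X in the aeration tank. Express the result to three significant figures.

X ≈ 1190 mg/L

X = Y·Q·ΔS·θ_c / [V·(1 + k_d θ_c)] = 0.348 × 1400 × (1540 − 20.1) × 6.65 / [2560 × (1 + 0.0932 × 6.65)] = 1188 mg/L.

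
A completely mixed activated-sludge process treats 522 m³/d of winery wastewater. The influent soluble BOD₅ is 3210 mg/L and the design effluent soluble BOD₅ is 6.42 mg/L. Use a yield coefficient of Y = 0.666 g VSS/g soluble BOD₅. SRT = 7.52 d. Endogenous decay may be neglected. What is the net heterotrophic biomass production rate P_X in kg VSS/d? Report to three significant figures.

With endogenous decay neglected, the observed yield equals the true yield: Y_obs = Y = 0.666 g VSS/g soluble BOD₅.
Mass of soluble BOD₅ removed per day: Q(S₀ − S) = 522 × 3204 g/m³ = 1672 kg/d.
Net biomass production P_X = Y_obs × Q·(S₀ − S) = 0.6660 × 1672 = 1114 kg VSS/d.

P_X ≈ 1110 kg VSS/d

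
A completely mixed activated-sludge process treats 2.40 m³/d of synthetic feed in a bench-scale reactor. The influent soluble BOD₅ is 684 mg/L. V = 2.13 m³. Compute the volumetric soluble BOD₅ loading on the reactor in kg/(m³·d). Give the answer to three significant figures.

L_v = Q S₀ / V = 2.40 × 684 × 10⁻³ / 2.130 = 0.7707 kg/(m³·d).

L_v ≈ 0.771 kg soluble BOD₅/(m³·d)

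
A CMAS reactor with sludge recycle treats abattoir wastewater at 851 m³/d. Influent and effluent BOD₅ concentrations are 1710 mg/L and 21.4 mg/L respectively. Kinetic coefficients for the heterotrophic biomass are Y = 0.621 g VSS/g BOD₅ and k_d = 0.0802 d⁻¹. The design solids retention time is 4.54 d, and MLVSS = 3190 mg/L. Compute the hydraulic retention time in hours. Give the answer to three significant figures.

Rearranging the biomass balance for a CMAS with decay, V = Y·Q·ΔS·θ_c / [X·(1+k_d θ_c)] = 0.621 × 851 × (1710 − 21.4) × 4.54 / [3190 × (1 + 0.0802 × 4.54)] = 4.05×10^6 / 4352 = 931.0 m³.
τ = V/Q = 931.0/851 = 1.094 d, or 26.26 h.

τ ≈ 26.3 h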